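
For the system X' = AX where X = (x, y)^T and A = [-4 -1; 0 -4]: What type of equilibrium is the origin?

stable improper node

A = [[-4,-1],[0,-4]]; det(A-λI) = λ^2 + 8λ + 16.
repeated λ = -4 with a single eigenvector.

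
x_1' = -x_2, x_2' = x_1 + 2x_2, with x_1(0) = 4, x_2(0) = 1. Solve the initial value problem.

Coefficient matrix A = [[0, -1], [1, 2]].
Characteristic polynomial det(A - λI) = λ^2 - 2λ + 1 = 0.
Single eigenvalue λ = 1 with algebraic multiplicity 2.
Eigenvector v = (-1,1); generalized eigenvector w with (A-λI)w=v is (-1,2).
General solution: e^(t)[K_1·v + K_2·(t·v + w)].
Applying x_1(0)=4, x_2(0)=1 gives K_1=-9, K_2=5.

x_1(t) = -5te^(t) + 4e^(t), x_2(t) = 5te^(t) + e^(t)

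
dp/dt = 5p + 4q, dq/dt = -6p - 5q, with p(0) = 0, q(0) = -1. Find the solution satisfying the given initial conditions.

p(t) = -2e^(t) + 2e^(-t), q(t) = 2e^(t) - 3e^(-t)

Coefficient matrix A = [[5, 4], [-6, -5]].
Characteristic polynomial det(A - λI) = λ^2 - 1 = 0.
Eigenvalues λ = -1, 1.
For λ=-1: (A-λI) row 1 is [6, 4], so an eigenvector is (-2, 3).
For λ=1: (A-λI) row 1 is [4, 4], so an eigenvector is (-1, 1).
General solution: K_1e^(-t)(-2,3) + K_2e^(t)(-1,1).
Applying p(0)=0, q(0)=-1 gives K_1=-1, K_2=2.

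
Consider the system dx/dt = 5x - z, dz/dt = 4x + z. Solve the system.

Coefficient matrix A = [[5, -1], [4, 1]].
Characteristic polynomial det(A - λI) = λ^2 - 6λ + 9 = 0.
Single eigenvalue λ = 3 with algebraic multiplicity 2.
Eigenvector v = (1,2); generalized eigenvector w with (A-λI)w=v is (-1,-3).
General solution: e^(3t)[K_1·v + K_2·(t·v + w)].

x(t) = K_1e^(3t) + K_2te^(3t) - K_2e^(3t), z(t) = 2K_1e^(3t) + 2K_2te^(3t) - 3K_2e^(3t)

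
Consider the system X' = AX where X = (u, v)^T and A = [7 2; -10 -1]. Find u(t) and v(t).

Coefficient matrix A = [[7, 2], [-10, -1]].
Characteristic polynomial det(A - λI) = λ^2 - 6λ + 13 = 0.
Eigenvalues λ = 3 ± 2i (complex conjugate pair).
For λ=3+2i: an eigenvector is (0,1) - i(1,-2) = (0 - i, 1 + 2i).
A real fundamental pair from Re and Im of e^((3+2i)t)v: X_1 = e^(3t)(cos(2t)·(0,1) + sin(2t)·(1,-2)), X_2 = e^(3t)(sin(2t)·(0,1) - cos(2t)·(1,-2)).
General solution: K_1X_1 + K_2X_2.

u(t) = K_1e^(3t)sin(2t) - K_2e^(3t)cos(2t), v(t) = -2K_1e^(3t)sin(2t) + K_1e^(3t)cos(2t) + K_2e^(3t)sin(2t) + 2K_2e^(3t)cos(2t)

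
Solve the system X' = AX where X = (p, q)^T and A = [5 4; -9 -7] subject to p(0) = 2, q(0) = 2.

p(t) = 20te^(-t) + 2e^(-t), q(t) = -30te^(-t) + 2e^(-t)

Coefficient matrix A = [[5, 4], [-9, -7]].
Characteristic polynomial det(A - λI) = λ^2 + 2λ + 1 = 0.
Single eigenvalue λ = -1 with algebraic multiplicity 2.
Eigenvector v = (2,-3); generalized eigenvector w with (A-λI)w=v is (1,-1).
General solution: e^(-t)[c_1·v + c_2·(t·v + w)].
Applying p(0)=2, q(0)=2 gives c_1=-4, c_2=10.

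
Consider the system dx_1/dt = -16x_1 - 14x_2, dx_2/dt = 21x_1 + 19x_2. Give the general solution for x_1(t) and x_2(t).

x_1(t) = -K_1e^(-2t) - 2K_2e^(5t), x_2(t) = K_1e^(-2t) + 3K_2e^(5t)

Coefficient matrix A = [[-16, -14], [21, 19]].
Characteristic polynomial det(A - λI) = λ^2 - 3λ - 10 = 0.
Eigenvalues λ = -2, 5.
For λ=-2: (A-λI) row 1 is [-14, -14], so an eigenvector is (-1, 1).
For λ=5: (A-λI) row 1 is [-21, -14], so an eigenvector is (-2, 3).
General solution: K_1e^(-2t)(-1,1) + K_2e^(5t)(-2,3).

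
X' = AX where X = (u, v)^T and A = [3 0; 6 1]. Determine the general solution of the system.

Coefficient matrix A = [[3, 0], [6, 1]].
Characteristic polynomial det(A - λI) = λ^2 - 4λ + 3 = 0.
Eigenvalues λ = 3, 1.
For λ=3: (A-λI) row 2 is [6, -2], so an eigenvector is (1, 3).
For λ=1: (A-λI) row 1 is [2, 0], so an eigenvector is (0, -1).
General solution: K_1e^(3t)(1,3) + K_2e^(t)(0,-1).

u(t) = K_1e^(3t), v(t) = 3K_1e^(3t) - K_2e^(t)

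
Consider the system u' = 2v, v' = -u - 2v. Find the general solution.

Coefficient matrix A = [[0, 2], [-1, -2]].
Characteristic polynomial det(A - λI) = λ^2 + 2λ + 2 = 0.
Eigenvalues λ = -1 ± i (complex conjugate pair).
For λ=-1+i: an eigenvector is (1,-1) - i(-1,0) = (1 + i, -1).
A real fundamental pair from Re and Im of e^((-1+i)t)v: X_1 = e^(-t)(cos(t)·(1,-1) + sin(t)·(-1,0)), X_2 = e^(-t)(sin(t)·(1,-1) - cos(t)·(-1,0)).
General solution: c_1X_1 + c_2X_2.

u(t) = -c_1e^(-t)sin(t) + c_1e^(-t)cos(t) + c_2e^(-t)sin(t) + c_2e^(-t)cos(t), v(t) = -c_1e^(-t)cos(t) - c_2e^(-t)sin(t)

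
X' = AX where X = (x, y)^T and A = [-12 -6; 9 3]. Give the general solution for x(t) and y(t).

x(t) = c_1e^(-6t) + 2c_2e^(-3t), y(t) = -c_1e^(-6t) - 3c_2e^(-3t)

Coefficient matrix A = [[-12, -6], [9, 3]].
Characteristic polynomial det(A - λI) = λ^2 + 9λ + 18 = 0.
Eigenvalues λ = -6, -3.
For λ=-6: (A-λI) row 1 is [-6, -6], so an eigenvector is (1, -1).
For λ=-3: (A-λI) row 1 is [-9, -6], so an eigenvector is (2, -3).
General solution: c_1e^(-6t)(1,-1) + c_2e^(-3t)(2,-3).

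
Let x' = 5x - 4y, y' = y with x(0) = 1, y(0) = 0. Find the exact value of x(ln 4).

1024

A = [[5,-4],[0,1]]; eigenvalues λ = 1, 5.
Eigenvectors: (-1,-1) for λ=1, (1,0) for λ=5.
From the initial condition, c_1 = 0, c_2 = 1.
x(ln 4) = (0)(4^1)(-1) + (1)(4^5)(1) = 1024.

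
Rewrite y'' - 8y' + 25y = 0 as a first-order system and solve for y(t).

Let x_1 = y, x_2 = y'. Then x_1' = x_2 and x_2' = -25x_1 + 8x_2.
A = [[0,1],[-25,8]]; det(A-λI) = λ^2 - 8λ + 25.
Eigenvalues λ = 4 ± 3i.

y(t) = c_1e^(4t)cos(3t) + c_2e^(4t)sin(3t)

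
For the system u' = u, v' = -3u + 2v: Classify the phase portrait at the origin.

unstable node

A = [[1,0],[-3,2]]; det(A-λI) = λ^2 - 3λ + 2.
λ = 1, 2: both positive.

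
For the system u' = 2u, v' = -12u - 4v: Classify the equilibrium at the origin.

saddle

A = [[2,0],[-12,-4]]; det(A-λI) = λ^2 + 2λ - 8.
λ = 2, -4: opposite signs.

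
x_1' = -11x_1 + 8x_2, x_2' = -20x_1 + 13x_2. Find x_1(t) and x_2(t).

x_1(t) = C_1e^(t)sin(4t) + C_1e^(t)cos(4t) + C_2e^(t)sin(4t) - C_2e^(t)cos(4t), x_2(t) = C_1e^(t)sin(4t) + 2C_1e^(t)cos(4t) + 2C_2e^(t)sin(4t) - C_2e^(t)cos(4t)

Coefficient matrix A = [[-11, 8], [-20, 13]].
Characteristic polynomial det(A - λI) = λ^2 - 2λ + 17 = 0.
Eigenvalues λ = 1 ± 4i (complex conjugate pair).
For λ=1+4i: an eigenvector is (1,2) - i(1,1) = (1 - i, 2 - i).
A real fundamental pair from Re and Im of e^((1+4i)t)v: X_1 = e^(t)(cos(4t)·(1,2) + sin(4t)·(1,1)), X_2 = e^(t)(sin(4t)·(1,2) - cos(4t)·(1,1)).
General solution: C_1X_1 + C_2X_2.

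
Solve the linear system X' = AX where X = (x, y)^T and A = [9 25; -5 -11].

Coefficient matrix A = [[9, 25], [-5, -11]].
Characteristic polynomial det(A - λI) = λ^2 + 2λ + 26 = 0.
Eigenvalues λ = -1 ± 5i (complex conjugate pair).
For λ=-1+5i: an eigenvector is (-2,1) - i(1,0) = (-2 - i, 1).
A real fundamental pair from Re and Im of e^((-1+5i)t)v: X_1 = e^(-t)(cos(5t)·(-2,1) + sin(5t)·(1,0)), X_2 = e^(-t)(sin(5t)·(-2,1) - cos(5t)·(1,0)).
General solution: K_1X_1 + K_2X_2.

x(t) = K_1e^(-t)sin(5t) - 2K_1e^(-t)cos(5t) - 2K_2e^(-t)sin(5t) - K_2e^(-t)cos(5t), y(t) = K_1e^(-t)cos(5t) + K_2e^(-t)sin(5t)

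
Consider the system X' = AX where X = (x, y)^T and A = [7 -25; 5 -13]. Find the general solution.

x(t) = -K_1e^(-3t)sin(5t) + 2K_1e^(-3t)cos(5t) + 2K_2e^(-3t)sin(5t) + K_2e^(-3t)cos(5t), y(t) = K_1e^(-3t)cos(5t) + K_2e^(-3t)sin(5t)

Coefficient matrix A = [[7, -25], [5, -13]].
Characteristic polynomial det(A - λI) = λ^2 + 6λ + 34 = 0.
Eigenvalues λ = -3 ± 5i (complex conjugate pair).
For λ=-3+5i: an eigenvector is (2,1) - i(-1,0) = (2 + i, 1).
A real fundamental pair from Re and Im of e^((-3+5i)t)v: X_1 = e^(-3t)(cos(5t)·(2,1) + sin(5t)·(-1,0)), X_2 = e^(-3t)(sin(5t)·(2,1) - cos(5t)·(-1,0)).
General solution: K_1X_1 + K_2X_2.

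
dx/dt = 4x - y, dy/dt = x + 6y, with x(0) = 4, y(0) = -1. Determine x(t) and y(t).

Coefficient matrix A = [[4, -1], [1, 6]].
Characteristic polynomial det(A - λI) = λ^2 - 10λ + 25 = 0.
Single eigenvalue λ = 5 with algebraic multiplicity 2.
Eigenvector v = (1,-1); generalized eigenvector w with (A-λI)w=v is (2,-3).
General solution: e^(5t)[c_1·v + c_2·(t·v + w)].
Applying x(0)=4, y(0)=-1 gives c_1=10, c_2=-3.

x(t) = -3te^(5t) + 4e^(5t), y(t) = 3te^(5t) - e^(5t)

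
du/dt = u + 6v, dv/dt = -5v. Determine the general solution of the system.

Coefficient matrix A = [[1, 6], [0, -5]].
Characteristic polynomial det(A - λI) = λ^2 + 4λ - 5 = 0.
Eigenvalues λ = 1, -5.
For λ=1: (A-λI) row 1 is [0, 6], so an eigenvector is (-1, 0).
For λ=-5: (A-λI) row 1 is [6, 6], so an eigenvector is (1, -1).
General solution: c_1e^(t)(-1,0) + c_2e^(-5t)(1,-1).

u(t) = -c_1e^(t) + c_2e^(-5t), v(t) = -c_2e^(-5t)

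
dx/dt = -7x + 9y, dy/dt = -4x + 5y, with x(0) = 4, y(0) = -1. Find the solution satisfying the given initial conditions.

Coefficient matrix A = [[-7, 9], [-4, 5]].
Characteristic polynomial det(A - λI) = λ^2 + 2λ + 1 = 0.
Single eigenvalue λ = -1 with algebraic multiplicity 2.
Eigenvector v = (-3,-2); generalized eigenvector w with (A-λI)w=v is (2,1).
General solution: e^(-t)[C_1·v + C_2·(t·v + w)].
Applying x(0)=4, y(0)=-1 gives C_1=6, C_2=11.

x(t) = -33te^(-t) + 4e^(-t), y(t) = -22te^(-t) - e^(-t)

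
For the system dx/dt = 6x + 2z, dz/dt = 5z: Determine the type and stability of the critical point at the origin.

A = [[6,2],[0,5]]; det(A-λI) = λ^2 - 11λ + 30.
λ = 5, 6: both positive.

unstable node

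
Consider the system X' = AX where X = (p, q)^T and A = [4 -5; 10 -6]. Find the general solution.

Coefficient matrix A = [[4, -5], [10, -6]].
Characteristic polynomial det(A - λI) = λ^2 + 2λ + 26 = 0.
Eigenvalues λ = -1 ± 5i (complex conjugate pair).
For λ=-1+5i: an eigenvector is (0,-1) - i(1,1) = (0 - i, -1 - i).
A real fundamental pair from Re and Im of e^((-1+5i)t)v: X_1 = e^(-t)(cos(5t)·(0,-1) + sin(5t)·(1,1)), X_2 = e^(-t)(sin(5t)·(0,-1) - cos(5t)·(1,1)).
General solution: c_1X_1 + c_2X_2.

p(t) = c_1e^(-t)sin(5t) - c_2e^(-t)cos(5t), q(t) = c_1e^(-t)sin(5t) - c_1e^(-t)cos(5t) - c_2e^(-t)sin(5t) - c_2e^(-t)cos(5t)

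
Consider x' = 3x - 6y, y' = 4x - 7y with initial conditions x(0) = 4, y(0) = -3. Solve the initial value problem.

Coefficient matrix A = [[3, -6], [4, -7]].
Characteristic polynomial det(A - λI) = λ^2 + 4λ + 3 = 0.
Eigenvalues λ = -3, -1.
For λ=-3: (A-λI) row 1 is [6, -6], so an eigenvector is (-1, -1).
For λ=-1: (A-λI) row 1 is [4, -6], so an eigenvector is (3, 2).
General solution: C_1e^(-3t)(-1,-1) + C_2e^(-t)(3,2).
Applying x(0)=4, y(0)=-3 gives C_1=17, C_2=7.

x(t) = 21e^(-t) - 17e^(-3t), y(t) = 14e^(-t) - 17e^(-3t)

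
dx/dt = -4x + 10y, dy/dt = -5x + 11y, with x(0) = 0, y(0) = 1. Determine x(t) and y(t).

x(t) = 2e^(6t) - 2e^(t), y(t) = 2e^(6t) - e^(t)

Coefficient matrix A = [[-4, 10], [-5, 11]].
Characteristic polynomial det(A - λI) = λ^2 - 7λ + 6 = 0.
Eigenvalues λ = 6, 1.
For λ=6: (A-λI) row 1 is [-10, 10], so an eigenvector is (-1, -1).
For λ=1: (A-λI) row 1 is [-5, 10], so an eigenvector is (-2, -1).
General solution: C_1e^(6t)(-1,-1) + C_2e^(t)(-2,-1).
Applying x(0)=0, y(0)=1 gives C_1=-2, C_2=1.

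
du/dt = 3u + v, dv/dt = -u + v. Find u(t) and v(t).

u(t) = c_1e^(2t) + c_2te^(2t) + c_2e^(2t), v(t) = -c_1e^(2t) - c_2te^(2t)

Coefficient matrix A = [[3, 1], [-1, 1]].
Characteristic polynomial det(A - λI) = λ^2 - 4λ + 4 = 0.
Single eigenvalue λ = 2 with algebraic multiplicity 2.
Eigenvector v = (1,-1); generalized eigenvector w with (A-λI)w=v is (1,0).
General solution: e^(2t)[c_1·v + c_2·(t·v + w)].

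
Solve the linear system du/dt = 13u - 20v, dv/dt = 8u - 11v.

Coefficient matrix A = [[13, -20], [8, -11]].
Characteristic polynomial det(A - λI) = λ^2 - 2λ + 17 = 0.
Eigenvalues λ = 1 ± 4i (complex conjugate pair).
For λ=1+4i: an eigenvector is (2,1) - i(1,1) = (2 - i, 1 - i).
A real fundamental pair from Re and Im of e^((1+4i)t)v: X_1 = e^(t)(cos(4t)·(2,1) + sin(4t)·(1,1)), X_2 = e^(t)(sin(4t)·(2,1) - cos(4t)·(1,1)).
General solution: c_1X_1 + c_2X_2.

u(t) = c_1e^(t)sin(4t) + 2c_1e^(t)cos(4t) + 2c_2e^(t)sin(4t) - c_2e^(t)cos(4t), v(t) = c_1e^(t)sin(4t) + c_1e^(t)cos(4t) + c_2e^(t)sin(4t) - c_2e^(t)cos(4t)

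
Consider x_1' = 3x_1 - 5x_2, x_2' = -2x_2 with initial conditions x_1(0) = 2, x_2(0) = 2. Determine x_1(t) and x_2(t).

Coefficient matrix A = [[3, -5], [0, -2]].
Characteristic polynomial det(A - λI) = λ^2 - λ - 6 = 0.
Eigenvalues λ = -2, 3.
For λ=-2: (A-λI) row 1 is [5, -5], so an eigenvector is (-1, -1).
For λ=3: (A-λI) row 1 is [0, -5], so an eigenvector is (1, 0).
General solution: K_1e^(-2t)(-1,-1) + K_2e^(3t)(1,0).
Applying x_1(0)=2, x_2(0)=2 gives K_1=-2, K_2=0.

x_1(t) = 2e^(-2t), x_2(t) = 2e^(-2t)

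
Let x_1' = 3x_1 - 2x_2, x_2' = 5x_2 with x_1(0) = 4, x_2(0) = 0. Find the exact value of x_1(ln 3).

108

A = [[3,-2],[0,5]]; eigenvalues λ = 3, 5.
Eigenvectors: (-1,0) for λ=3, (-1,1) for λ=5.
From the initial condition, c_1 = -4, c_2 = 0.
x_1(ln 3) = (-4)(3^3)(-1) + (0)(3^5)(-1) = 108.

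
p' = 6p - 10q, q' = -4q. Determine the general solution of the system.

Coefficient matrix A = [[6, -10], [0, -4]].
Characteristic polynomial det(A - λI) = λ^2 - 2λ - 24 = 0.
Eigenvalues λ = 6, -4.
For λ=6: (A-λI) row 1 is [0, -10], so an eigenvector is (-1, 0).
For λ=-4: (A-λI) row 1 is [10, -10], so an eigenvector is (1, 1).
General solution: K_1e^(6t)(-1,0) + K_2e^(-4t)(1,1).

p(t) = -K_1e^(6t) + K_2e^(-4t), q(t) = K_2e^(-4t)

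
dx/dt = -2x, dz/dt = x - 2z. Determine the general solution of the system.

Coefficient matrix A = [[-2, 0], [1, -2]].
Characteristic polynomial det(A - λI) = λ^2 + 4λ + 4 = 0.
Single eigenvalue λ = -2 with algebraic multiplicity 2.
Eigenvector v = (0,1); generalized eigenvector w with (A-λI)w=v is (1,3).
General solution: e^(-2t)[K_1·v + K_2·(t·v + w)].

x(t) = K_2e^(-2t), z(t) = K_1e^(-2t) + K_2te^(-2t) + 3K_2e^(-2t)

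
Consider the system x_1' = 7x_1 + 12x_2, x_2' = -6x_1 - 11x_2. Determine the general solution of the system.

Coefficient matrix A = [[7, 12], [-6, -11]].
Characteristic polynomial det(A - λI) = λ^2 + 4λ - 5 = 0.
Eigenvalues λ = -5, 1.
For λ=-5: (A-λI) row 1 is [12, 12], so an eigenvector is (-1, 1).
For λ=1: (A-λI) row 1 is [6, 12], so an eigenvector is (-2, 1).
General solution: C_1e^(-5t)(-1,1) + C_2e^(t)(-2,1).

x_1(t) = -C_1e^(-5t) - 2C_2e^(t), x_2(t) = C_1e^(-5t) + C_2e^(t)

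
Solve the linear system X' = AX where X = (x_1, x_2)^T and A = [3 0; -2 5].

x_1(t) = C_1e^(3t), x_2(t) = C_1e^(3t) - C_2e^(5t)

Coefficient matrix A = [[3, 0], [-2, 5]].
Characteristic polynomial det(A - λI) = λ^2 - 8λ + 15 = 0.
Eigenvalues λ = 3, 5.
For λ=3: (A-λI) row 2 is [-2, 2], so an eigenvector is (1, 1).
For λ=5: (A-λI) row 1 is [-2, 0], so an eigenvector is (0, -1).
General solution: C_1e^(3t)(1,1) + C_2e^(5t)(0,-1).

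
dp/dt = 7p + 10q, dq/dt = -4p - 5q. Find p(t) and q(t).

p(t) = K_1e^(t)sin(2t) + 2K_1e^(t)cos(2t) + 2K_2e^(t)sin(2t) - K_2e^(t)cos(2t), q(t) = -K_1e^(t)sin(2t) - K_1e^(t)cos(2t) - K_2e^(t)sin(2t) + K_2e^(t)cos(2t)

Coefficient matrix A = [[7, 10], [-4, -5]].
Characteristic polynomial det(A - λI) = λ^2 - 2λ + 5 = 0.
Eigenvalues λ = 1 ± 2i (complex conjugate pair).
For λ=1+2i: an eigenvector is (2,-1) - i(1,-1) = (2 - i, -1 + i).
A real fundamental pair from Re and Im of e^((1+2i)t)v: X_1 = e^(t)(cos(2t)·(2,-1) + sin(2t)·(1,-1)), X_2 = e^(t)(sin(2t)·(2,-1) - cos(2t)·(1,-1)).
General solution: K_1X_1 + K_2X_2.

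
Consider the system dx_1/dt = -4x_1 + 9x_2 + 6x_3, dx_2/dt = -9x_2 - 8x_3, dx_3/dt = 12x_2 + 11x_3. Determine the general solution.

x_1(t) = K_1e^(-4t) + K_2e^(-t), x_2(t) = K_2e^(-t) - 2K_3e^(3t), x_3(t) = -K_2e^(-t) + 3K_3e^(3t)

Coefficient matrix A = [[-4, 9, 6], [0, -9, -8], [0, 12, 11]].
det(A - λI) = 0 gives eigenvalues λ = -4, -1, 3.
For λ=-4: eigenvector (1,0,0).
For λ=-1: eigenvector (1,1,-1).
For λ=3: eigenvector (0,-2,3).
General solution: K_1e^(-4t)(1,0,0) + K_2e^(-t)(1,1,-1) + K_3e^(3t)(0,-2,3).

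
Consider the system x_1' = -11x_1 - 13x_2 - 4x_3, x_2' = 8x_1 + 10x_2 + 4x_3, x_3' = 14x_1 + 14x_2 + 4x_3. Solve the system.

Coefficient matrix A = [[-11, -13, -4], [8, 10, 4], [14, 14, 4]].
det(A - λI) = 0 gives eigenvalues λ = -3, 2, 4.
For λ=-3: eigenvector (1,0,-2).
For λ=2: eigenvector (-1,1,0).
For λ=4: eigenvector (-2,2,1).
General solution: C_1e^(-3t)(1,0,-2) + C_2e^(2t)(-1,1,0) + C_3e^(4t)(-2,2,1).

x_1(t) = C_1e^(-3t) - C_2e^(2t) - 2C_3e^(4t), x_2(t) = C_2e^(2t) + 2C_3e^(4t), x_3(t) = -2C_1e^(-3t) + C_3e^(4t)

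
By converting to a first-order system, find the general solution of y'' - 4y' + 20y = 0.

y(t) = c_1e^(2t)cos(4t) + c_2e^(2t)sin(4t)

Let x_1 = y, x_2 = y'. Then x_1' = x_2 and x_2' = -20x_1 + 4x_2.
A = [[0,1],[-20,4]]; det(A-λI) = λ^2 - 4λ + 20.
Eigenvalues λ = 2 ± 4i.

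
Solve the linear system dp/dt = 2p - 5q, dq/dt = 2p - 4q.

Coefficient matrix A = [[2, -5], [2, -4]].
Characteristic polynomial det(A - λI) = λ^2 + 2λ + 2 = 0.
Eigenvalues λ = -1 ± i (complex conjugate pair).
For λ=-1+i: an eigenvector is (1,1) - i(-2,-1) = (1 + 2i, 1 + i).
A real fundamental pair from Re and Im of e^((-1+i)t)v: X_1 = e^(-t)(cos(t)·(1,1) + sin(t)·(-2,-1)), X_2 = e^(-t)(sin(t)·(1,1) - cos(t)·(-2,-1)).
General solution: C_1X_1 + C_2X_2.

p(t) = -2C_1e^(-t)sin(t) + C_1e^(-t)cos(t) + C_2e^(-t)sin(t) + 2C_2e^(-t)cos(t), q(t) = -C_1e^(-t)sin(t) + C_1e^(-t)cos(t) + C_2e^(-t)sin(t) + C_2e^(-t)cos(t)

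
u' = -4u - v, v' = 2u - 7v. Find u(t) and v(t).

u(t) = C_1e^(-5t) - C_2e^(-6t), v(t) = C_1e^(-5t) - 2C_2e^(-6t)

Coefficient matrix A = [[-4, -1], [2, -7]].
Characteristic polynomial det(A - λI) = λ^2 + 11λ + 30 = 0.
Eigenvalues λ = -5, -6.
For λ=-5: (A-λI) row 1 is [1, -1], so an eigenvector is (1, 1).
For λ=-6: (A-λI) row 1 is [2, -1], so an eigenvector is (-1, -2).
General solution: C_1e^(-5t)(1,1) + C_2e^(-6t)(-1,-2).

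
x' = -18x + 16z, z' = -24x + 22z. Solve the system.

Coefficient matrix A = [[-18, 16], [-24, 22]].
Characteristic polynomial det(A - λI) = λ^2 - 4λ - 12 = 0.
Eigenvalues λ = 6, -2.
For λ=6: (A-λI) row 1 is [-24, 16], so an eigenvector is (-2, -3).
For λ=-2: (A-λI) row 1 is [-16, 16], so an eigenvector is (1, 1).
General solution: K_1e^(6t)(-2,-3) + K_2e^(-2t)(1,1).

x(t) = -2K_1e^(6t) + K_2e^(-2t), z(t) = -3K_1e^(6t) + K_2e^(-2t)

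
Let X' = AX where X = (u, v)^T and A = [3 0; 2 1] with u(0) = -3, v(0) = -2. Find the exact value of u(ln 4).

A = [[3,0],[2,1]]; eigenvalues λ = 3, 1.
Eigenvectors: (1,1) for λ=3, (0,-1) for λ=1.
From the initial condition, c_1 = -3, c_2 = -1.
u(ln 4) = (-3)(4^3)(1) + (-1)(4^1)(0) = -192.

-192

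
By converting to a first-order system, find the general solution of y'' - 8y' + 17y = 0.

Let x_1 = y, x_2 = y'. Then x_1' = x_2 and x_2' = -17x_1 + 8x_2.
A = [[0,1],[-17,8]]; det(A-λI) = λ^2 - 8λ + 17.
Eigenvalues λ = 4 ± i.

y(t) = c_1e^(4t)cos(t) + c_2e^(4t)sin(t)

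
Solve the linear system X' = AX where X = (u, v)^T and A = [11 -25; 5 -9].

Coefficient matrix A = [[11, -25], [5, -9]].
Characteristic polynomial det(A - λI) = λ^2 - 2λ + 26 = 0.
Eigenvalues λ = 1 ± 5i (complex conjugate pair).
For λ=1+5i: an eigenvector is (1,0) - i(2,1) = (1 - 2i, 0 - i).
A real fundamental pair from Re and Im of e^((1+5i)t)v: X_1 = e^(t)(cos(5t)·(1,0) + sin(5t)·(2,1)), X_2 = e^(t)(sin(5t)·(1,0) - cos(5t)·(2,1)).
General solution: K_1X_1 + K_2X_2.

u(t) = 2K_1e^(t)sin(5t) + K_1e^(t)cos(5t) + K_2e^(t)sin(5t) - 2K_2e^(t)cos(5t), v(t) = K_1e^(t)sin(5t) - K_2e^(t)cos(5t)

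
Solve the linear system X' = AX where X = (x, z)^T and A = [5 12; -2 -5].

Coefficient matrix A = [[5, 12], [-2, -5]].
Characteristic polynomial det(A - λI) = λ^2 - 1 = 0.
Eigenvalues λ = -1, 1.
For λ=-1: (A-λI) row 1 is [6, 12], so an eigenvector is (-2, 1).
For λ=1: (A-λI) row 1 is [4, 12], so an eigenvector is (3, -1).
General solution: c_1e^(-t)(-2,1) + c_2e^(t)(3,-1).

x(t) = -2c_1e^(-t) + 3c_2e^(t), z(t) = c_1e^(-t) - c_2e^(t)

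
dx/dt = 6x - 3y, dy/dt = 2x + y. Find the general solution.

Coefficient matrix A = [[6, -3], [2, 1]].
Characteristic polynomial det(A - λI) = λ^2 - 7λ + 12 = 0.
Eigenvalues λ = 4, 3.
For λ=4: (A-λI) row 1 is [2, -3], so an eigenvector is (3, 2).
For λ=3: (A-λI) row 1 is [3, -3], so an eigenvector is (-1, -1).
General solution: c_1e^(4t)(3,2) + c_2e^(3t)(-1,-1).

x(t) = 3c_1e^(4t) - c_2e^(3t), y(t) = 2c_1e^(4t) - c_2e^(3t)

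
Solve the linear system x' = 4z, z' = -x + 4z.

x(t) = -2c_1e^(2t) - 2c_2te^(2t) + c_2e^(2t), z(t) = -c_1e^(2t) - c_2te^(2t)

Coefficient matrix A = [[0, 4], [-1, 4]].
Characteristic polynomial det(A - λI) = λ^2 - 4λ + 4 = 0.
Single eigenvalue λ = 2 with algebraic multiplicity 2.
Eigenvector v = (-2,-1); generalized eigenvector w with (A-λI)w=v is (1,0).
General solution: e^(2t)[c_1·v + c_2·(t·v + w)].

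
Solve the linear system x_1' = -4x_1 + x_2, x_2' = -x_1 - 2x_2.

Coefficient matrix A = [[-4, 1], [-1, -2]].
Characteristic polynomial det(A - λI) = λ^2 + 6λ + 9 = 0.
Single eigenvalue λ = -3 with algebraic multiplicity 2.
Eigenvector v = (1,1); generalized eigenvector w with (A-λI)w=v is (2,3).
General solution: e^(-3t)[K_1·v + K_2·(t·v + w)].

x_1(t) = K_1e^(-3t) + K_2te^(-3t) + 2K_2e^(-3t), x_2(t) = K_1e^(-3t) + K_2te^(-3t) + 3K_2e^(-3t)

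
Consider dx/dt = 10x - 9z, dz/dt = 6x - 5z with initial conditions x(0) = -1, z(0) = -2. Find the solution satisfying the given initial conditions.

x(t) = 3e^(4t) - 4e^(t), z(t) = 2e^(4t) - 4e^(t)

Coefficient matrix A = [[10, -9], [6, -5]].
Characteristic polynomial det(A - λI) = λ^2 - 5λ + 4 = 0.
Eigenvalues λ = 4, 1.
For λ=4: (A-λI) row 1 is [6, -9], so an eigenvector is (-3, -2).
For λ=1: (A-λI) row 1 is [9, -9], so an eigenvector is (1, 1).
General solution: C_1e^(4t)(-3,-2) + C_2e^(t)(1,1).
Applying x(0)=-1, z(0)=-2 gives C_1=-1, C_2=-4.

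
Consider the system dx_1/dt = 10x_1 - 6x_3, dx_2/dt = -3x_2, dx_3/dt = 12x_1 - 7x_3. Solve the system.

Coefficient matrix A = [[10, 0, -6], [0, -3, 0], [12, 0, -7]].
det(A - λI) = 0 gives eigenvalues λ = 2, -3, 1.
For λ=2: eigenvector (3,0,4).
For λ=-3: eigenvector (0,1,0).
For λ=1: eigenvector (2,0,3).
General solution: C_1e^(2t)(3,0,4) + C_2e^(-3t)(0,1,0) + C_3e^(t)(2,0,3).

x_1(t) = 3C_1e^(2t) + 2C_3e^(t), x_2(t) = C_2e^(-3t), x_3(t) = 4C_1e^(2t) + 3C_3e^(t)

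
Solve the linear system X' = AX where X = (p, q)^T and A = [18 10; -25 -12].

p(t) = K_1e^(3t)sin(5t) + K_1e^(3t)cos(5t) + K_2e^(3t)sin(5t) - K_2e^(3t)cos(5t), q(t) = -2K_1e^(3t)sin(5t) - K_1e^(3t)cos(5t) - K_2e^(3t)sin(5t) + 2K_2e^(3t)cos(5t)

Coefficient matrix A = [[18, 10], [-25, -12]].
Characteristic polynomial det(A - λI) = λ^2 - 6λ + 34 = 0.
Eigenvalues λ = 3 ± 5i (complex conjugate pair).
For λ=3+5i: an eigenvector is (1,-1) - i(1,-2) = (1 - i, -1 + 2i).
A real fundamental pair from Re and Im of e^((3+5i)t)v: X_1 = e^(3t)(cos(5t)·(1,-1) + sin(5t)·(1,-2)), X_2 = e^(3t)(sin(5t)·(1,-1) - cos(5t)·(1,-2)).
General solution: K_1X_1 + K_2X_2.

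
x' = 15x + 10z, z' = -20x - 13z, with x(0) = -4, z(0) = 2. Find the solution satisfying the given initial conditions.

Coefficient matrix A = [[15, 10], [-20, -13]].
Characteristic polynomial det(A - λI) = λ^2 - 2λ + 5 = 0.
Eigenvalues λ = 1 ± 2i (complex conjugate pair).
For λ=1+2i: an eigenvector is (1,-1) - i(2,-3) = (1 - 2i, -1 + 3i).
A real fundamental pair from Re and Im of e^((1+2i)t)v: X_1 = e^(t)(cos(2t)·(1,-1) + sin(2t)·(2,-3)), X_2 = e^(t)(sin(2t)·(1,-1) - cos(2t)·(2,-3)).
General solution: K_1X_1 + K_2X_2.
Applying x(0)=-4, z(0)=2 gives K_1=-8, K_2=-2.

x(t) = -18e^(t)sin(2t) - 4e^(t)cos(2t), z(t) = 26e^(t)sin(2t) + 2e^(t)cos(2t)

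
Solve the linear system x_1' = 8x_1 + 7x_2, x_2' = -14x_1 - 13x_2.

Coefficient matrix A = [[8, 7], [-14, -13]].
Characteristic polynomial det(A - λI) = λ^2 + 5λ - 6 = 0.
Eigenvalues λ = -6, 1.
For λ=-6: (A-λI) row 1 is [14, 7], so an eigenvector is (1, -2).
For λ=1: (A-λI) row 1 is [7, 7], so an eigenvector is (-1, 1).
General solution: c_1e^(-6t)(1,-2) + c_2e^(t)(-1,1).

x_1(t) = c_1e^(-6t) - c_2e^(t), x_2(t) = -2c_1e^(-6t) + c_2e^(t)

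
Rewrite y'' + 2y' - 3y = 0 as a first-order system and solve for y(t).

Let x_1 = y, x_2 = y'. Then x_1' = x_2 and x_2' = 3x_1 - 2x_2.
A = [[0,1],[3,-2]]; det(A-λI) = λ^2 + 2λ - 3.
Eigenvalues λ = -3, 1 with eigenvectors (1,-3), (1,1).

y(t) = K_1e^(-3t) + K_2e^(t)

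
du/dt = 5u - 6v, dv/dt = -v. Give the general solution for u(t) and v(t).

Coefficient matrix A = [[5, -6], [0, -1]].
Characteristic polynomial det(A - λI) = λ^2 - 4λ - 5 = 0.
Eigenvalues λ = -1, 5.
For λ=-1: (A-λI) row 1 is [6, -6], so an eigenvector is (1, 1).
For λ=5: (A-λI) row 1 is [0, -6], so an eigenvector is (-1, 0).
General solution: K_1e^(-t)(1,1) + K_2e^(5t)(-1,0).

u(t) = K_1e^(-t) - K_2e^(5t), v(t) = K_1e^(-t)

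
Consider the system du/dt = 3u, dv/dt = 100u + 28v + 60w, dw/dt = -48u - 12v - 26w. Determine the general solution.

Coefficient matrix A = [[3, 0, 0], [100, 28, 60], [-48, -12, -26]].
det(A - λI) = 0 gives eigenvalues λ = 3, -2, 4.
For λ=3: eigenvector (1,-4,0).
For λ=-2: eigenvector (0,-2,1).
For λ=4: eigenvector (0,5,-2).
General solution: K_1e^(3t)(1,-4,0) + K_2e^(-2t)(0,-2,1) + K_3e^(4t)(0,5,-2).

u(t) = K_1e^(3t), v(t) = -4K_1e^(3t) - 2K_2e^(-2t) + 5K_3e^(4t), w(t) = K_2e^(-2t) - 2K_3e^(4t)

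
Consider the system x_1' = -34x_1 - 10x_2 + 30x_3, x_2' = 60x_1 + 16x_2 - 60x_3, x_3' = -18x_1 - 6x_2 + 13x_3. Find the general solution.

x_1(t) = 5K_1e^(-2t) + 2K_2e^(t) - K_3e^(-4t), x_2(t) = -10K_1e^(-2t) - 4K_2e^(t) + 3K_3e^(-4t), x_3(t) = 2K_1e^(-2t) + K_2e^(t)

Coefficient matrix A = [[-34, -10, 30], [60, 16, -60], [-18, -6, 13]].
det(A - λI) = 0 gives eigenvalues λ = -2, 1, -4.
For λ=-2: eigenvector (5,-10,2).
For λ=1: eigenvector (2,-4,1).
For λ=-4: eigenvector (-1,3,0).
General solution: K_1e^(-2t)(5,-10,2) + K_2e^(t)(2,-4,1) + K_3e^(-4t)(-1,3,0).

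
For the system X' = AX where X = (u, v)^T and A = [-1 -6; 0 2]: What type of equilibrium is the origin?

A = [[-1,-6],[0,2]]; det(A-λI) = λ^2 - λ - 2.
λ = -1, 2: opposite signs.

saddle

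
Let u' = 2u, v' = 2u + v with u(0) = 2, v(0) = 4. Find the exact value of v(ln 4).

64

A = [[2,0],[2,1]]; eigenvalues λ = 2, 1.
Eigenvectors: (-1,-2) for λ=2, (0,1) for λ=1.
From the initial condition, c_1 = -2, c_2 = 0.
v(ln 4) = (-2)(4^2)(-2) + (0)(4^1)(1) = 64.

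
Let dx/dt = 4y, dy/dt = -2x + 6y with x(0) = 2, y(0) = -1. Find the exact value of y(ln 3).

A = [[0,4],[-2,6]]; eigenvalues λ = 2, 4.
Eigenvectors: (2,1) for λ=2, (-1,-1) for λ=4.
From the initial condition, c_1 = 3, c_2 = 4.
y(ln 3) = (3)(3^2)(1) + (4)(3^4)(-1) = -297.

-297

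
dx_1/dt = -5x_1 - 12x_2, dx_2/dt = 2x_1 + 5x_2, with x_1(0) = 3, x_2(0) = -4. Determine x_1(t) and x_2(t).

x_1(t) = 18e^(t) - 15e^(-t), x_2(t) = -9e^(t) + 5e^(-t)

Coefficient matrix A = [[-5, -12], [2, 5]].
Characteristic polynomial det(A - λI) = λ^2 - 1 = 0.
Eigenvalues λ = -1, 1.
For λ=-1: (A-λI) row 1 is [-4, -12], so an eigenvector is (3, -1).
For λ=1: (A-λI) row 1 is [-6, -12], so an eigenvector is (2, -1).
General solution: C_1e^(-t)(3,-1) + C_2e^(t)(2,-1).
Applying x_1(0)=3, x_2(0)=-4 gives C_1=-5, C_2=9.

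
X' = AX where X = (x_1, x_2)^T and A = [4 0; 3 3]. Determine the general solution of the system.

Coefficient matrix A = [[4, 0], [3, 3]].
Characteristic polynomial det(A - λI) = λ^2 - 7λ + 12 = 0.
Eigenvalues λ = 4, 3.
For λ=4: (A-λI) row 2 is [3, -1], so an eigenvector is (-1, -3).
For λ=3: (A-λI) row 1 is [1, 0], so an eigenvector is (0, 1).
General solution: C_1e^(4t)(-1,-3) + C_2e^(3t)(0,1).

x_1(t) = -C_1e^(4t), x_2(t) = -3C_1e^(4t) + C_2e^(3t)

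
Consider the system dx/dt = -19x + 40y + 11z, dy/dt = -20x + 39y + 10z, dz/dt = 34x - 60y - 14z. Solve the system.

x(t) = K_1e^(3t) + K_2e^(-t) + 3K_3e^(4t), y(t) = K_2e^(-t) + 2K_3e^(4t), z(t) = 2K_1e^(3t) - 2K_2e^(-t) - K_3e^(4t)

Coefficient matrix A = [[-19, 40, 11], [-20, 39, 10], [34, -60, -14]].
det(A - λI) = 0 gives eigenvalues λ = 3, -1, 4.
For λ=3: eigenvector (1,0,2).
For λ=-1: eigenvector (1,1,-2).
For λ=4: eigenvector (3,2,-1).
General solution: K_1e^(3t)(1,0,2) + K_2e^(-t)(1,1,-2) + K_3e^(4t)(3,2,-1).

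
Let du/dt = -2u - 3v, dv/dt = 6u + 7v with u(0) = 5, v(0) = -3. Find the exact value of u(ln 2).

A = [[-2,-3],[6,7]]; eigenvalues λ = 1, 4.
Eigenvectors: (-1,1) for λ=1, (1,-2) for λ=4.
From the initial condition, c_1 = -7, c_2 = -2.
u(ln 2) = (-7)(2^1)(-1) + (-2)(2^4)(1) = -18.

-18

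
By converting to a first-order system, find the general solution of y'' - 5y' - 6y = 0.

Let x_1 = y, x_2 = y'. Then x_1' = x_2 and x_2' = 6x_1 + 5x_2.
A = [[0,1],[6,5]]; det(A-λI) = λ^2 - 5λ - 6.
Eigenvalues λ = -1, 6 with eigenvectors (1,-1), (1,6).

y(t) = K_1e^(-t) + K_2e^(6t)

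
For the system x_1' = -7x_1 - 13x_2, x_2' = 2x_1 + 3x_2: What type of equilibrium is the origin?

stable spiral

A = [[-7,-13],[2,3]]; det(A-λI) = λ^2 + 4λ + 5.
λ = -2 ± i: negative real part.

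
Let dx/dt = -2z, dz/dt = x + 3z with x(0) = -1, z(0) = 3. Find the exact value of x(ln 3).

-33

A = [[0,-2],[1,3]]; eigenvalues λ = 1, 2.
Eigenvectors: (2,-1) for λ=1, (-1,1) for λ=2.
From the initial condition, c_1 = 2, c_2 = 5.
x(ln 3) = (2)(3^1)(2) + (5)(3^2)(-1) = -33.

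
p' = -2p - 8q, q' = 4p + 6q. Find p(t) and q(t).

Coefficient matrix A = [[-2, -8], [4, 6]].
Characteristic polynomial det(A - λI) = λ^2 - 4λ + 20 = 0.
Eigenvalues λ = 2 ± 4i (complex conjugate pair).
For λ=2+4i: an eigenvector is (-1,1) - i(-1,0) = (-1 + i, 1).
A real fundamental pair from Re and Im of e^((2+4i)t)v: X_1 = e^(2t)(cos(4t)·(-1,1) + sin(4t)·(-1,0)), X_2 = e^(2t)(sin(4t)·(-1,1) - cos(4t)·(-1,0)).
General solution: C_1X_1 + C_2X_2.

p(t) = -C_1e^(2t)sin(4t) - C_1e^(2t)cos(4t) - C_2e^(2t)sin(4t) + C_2e^(2t)cos(4t), q(t) = C_1e^(2t)cos(4t) + C_2e^(2t)sin(4t)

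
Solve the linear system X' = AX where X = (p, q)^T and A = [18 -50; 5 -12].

Coefficient matrix A = [[18, -50], [5, -12]].
Characteristic polynomial det(A - λI) = λ^2 - 6λ + 34 = 0.
Eigenvalues λ = 3 ± 5i (complex conjugate pair).
For λ=3+5i: an eigenvector is (-3,-1) - i(1,0) = (-3 - i, -1).
A real fundamental pair from Re and Im of e^((3+5i)t)v: X_1 = e^(3t)(cos(5t)·(-3,-1) + sin(5t)·(1,0)), X_2 = e^(3t)(sin(5t)·(-3,-1) - cos(5t)·(1,0)).
General solution: C_1X_1 + C_2X_2.

p(t) = C_1e^(3t)sin(5t) - 3C_1e^(3t)cos(5t) - 3C_2e^(3t)sin(5t) - C_2e^(3t)cos(5t), q(t) = -C_1e^(3t)cos(5t) - C_2e^(3t)sin(5t)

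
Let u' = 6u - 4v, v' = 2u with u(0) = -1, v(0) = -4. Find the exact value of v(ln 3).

A = [[6,-4],[2,0]]; eigenvalues λ = 2, 4.
Eigenvectors: (1,1) for λ=2, (2,1) for λ=4.
From the initial condition, c_1 = -7, c_2 = 3.
v(ln 3) = (-7)(3^2)(1) + (3)(3^4)(1) = 180.

180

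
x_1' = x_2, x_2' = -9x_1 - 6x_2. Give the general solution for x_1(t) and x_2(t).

x_1(t) = C_1e^(-3t) + C_2te^(-3t), x_2(t) = -3C_1e^(-3t) - 3C_2te^(-3t) + C_2e^(-3t)

Coefficient matrix A = [[0, 1], [-9, -6]].
Characteristic polynomial det(A - λI) = λ^2 + 6λ + 9 = 0.
Single eigenvalue λ = -3 with algebraic multiplicity 2.
Eigenvector v = (1,-3); generalized eigenvector w with (A-λI)w=v is (0,1).
General solution: e^(-3t)[C_1·v + C_2·(t·v + w)].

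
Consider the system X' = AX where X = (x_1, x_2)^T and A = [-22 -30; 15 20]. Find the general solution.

x_1(t) = -3C_1e^(-t)sin(3t) - C_1e^(-t)cos(3t) - C_2e^(-t)sin(3t) + 3C_2e^(-t)cos(3t), x_2(t) = 2C_1e^(-t)sin(3t) + C_1e^(-t)cos(3t) + C_2e^(-t)sin(3t) - 2C_2e^(-t)cos(3t)

Coefficient matrix A = [[-22, -30], [15, 20]].
Characteristic polynomial det(A - λI) = λ^2 + 2λ + 10 = 0.
Eigenvalues λ = -1 ± 3i (complex conjugate pair).
For λ=-1+3i: an eigenvector is (-1,1) - i(-3,2) = (-1 + 3i, 1 - 2i).
A real fundamental pair from Re and Im of e^((-1+3i)t)v: X_1 = e^(-t)(cos(3t)·(-1,1) + sin(3t)·(-3,2)), X_2 = e^(-t)(sin(3t)·(-1,1) - cos(3t)·(-3,2)).
General solution: C_1X_1 + C_2X_2.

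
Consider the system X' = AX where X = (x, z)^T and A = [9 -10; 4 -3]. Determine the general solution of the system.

x(t) = C_1e^(3t)sin(2t) + 2C_1e^(3t)cos(2t) + 2C_2e^(3t)sin(2t) - C_2e^(3t)cos(2t), z(t) = C_1e^(3t)sin(2t) + C_1e^(3t)cos(2t) + C_2e^(3t)sin(2t) - C_2e^(3t)cos(2t)

Coefficient matrix A = [[9, -10], [4, -3]].
Characteristic polynomial det(A - λI) = λ^2 - 6λ + 13 = 0.
Eigenvalues λ = 3 ± 2i (complex conjugate pair).
For λ=3+2i: an eigenvector is (2,1) - i(1,1) = (2 - i, 1 - i).
A real fundamental pair from Re and Im of e^((3+2i)t)v: X_1 = e^(3t)(cos(2t)·(2,1) + sin(2t)·(1,1)), X_2 = e^(3t)(sin(2t)·(2,1) - cos(2t)·(1,1)).
General solution: C_1X_1 + C_2X_2.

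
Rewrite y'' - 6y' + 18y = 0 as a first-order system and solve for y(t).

y(t) = K_1e^(3t)cos(3t) + K_2e^(3t)sin(3t)

Let x_1 = y, x_2 = y'. Then x_1' = x_2 and x_2' = -18x_1 + 6x_2.
A = [[0,1],[-18,6]]; det(A-λI) = λ^2 - 6λ + 18.
Eigenvalues λ = 3 ± 3i.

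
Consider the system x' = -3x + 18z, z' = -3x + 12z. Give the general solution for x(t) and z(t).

Coefficient matrix A = [[-3, 18], [-3, 12]].
Characteristic polynomial det(A - λI) = λ^2 - 9λ + 18 = 0.
Eigenvalues λ = 3, 6.
For λ=3: (A-λI) row 1 is [-6, 18], so an eigenvector is (3, 1).
For λ=6: (A-λI) row 1 is [-9, 18], so an eigenvector is (-2, -1).
General solution: c_1e^(3t)(3,1) + c_2e^(6t)(-2,-1).

x(t) = 3c_1e^(3t) - 2c_2e^(6t), z(t) = c_1e^(3t) - c_2e^(6t)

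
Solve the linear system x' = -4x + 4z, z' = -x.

x(t) = 2K_1e^(-2t) + 2K_2te^(-2t) - 3K_2e^(-2t), z(t) = K_1e^(-2t) + K_2te^(-2t) - K_2e^(-2t)

Coefficient matrix A = [[-4, 4], [-1, 0]].
Characteristic polynomial det(A - λI) = λ^2 + 4λ + 4 = 0.
Single eigenvalue λ = -2 with algebraic multiplicity 2.
Eigenvector v = (2,1); generalized eigenvector w with (A-λI)w=v is (-3,-1).
General solution: e^(-2t)[K_1·v + K_2·(t·v + w)].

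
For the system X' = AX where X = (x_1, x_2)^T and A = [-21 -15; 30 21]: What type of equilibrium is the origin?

A = [[-21,-15],[30,21]]; det(A-λI) = λ^2 + 9.
λ = 0 ± 3i: zero real part.

center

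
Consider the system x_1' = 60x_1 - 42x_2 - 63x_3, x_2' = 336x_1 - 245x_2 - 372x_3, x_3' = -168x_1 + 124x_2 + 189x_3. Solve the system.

Coefficient matrix A = [[60, -42, -63], [336, -245, -372], [-168, 124, 189]].
det(A - λI) = 0 gives eigenvalues λ = 4, 3, -3.
For λ=4: eigenvector (3,16,-8).
For λ=3: eigenvector (0,-3,2).
For λ=-3: eigenvector (-1,-6,3).
General solution: c_1e^(4t)(3,16,-8) + c_2e^(3t)(0,-3,2) + c_3e^(-3t)(-1,-6,3).

x_1(t) = 3c_1e^(4t) - c_3e^(-3t), x_2(t) = 16c_1e^(4t) - 3c_2e^(3t) - 6c_3e^(-3t), x_3(t) = -8c_1e^(4t) + 2c_2e^(3t) + 3c_3e^(-3t)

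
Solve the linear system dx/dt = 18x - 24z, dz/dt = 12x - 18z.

x(t) = 2K_1e^(6t) + K_2e^(-6t), z(t) = K_1e^(6t) + K_2e^(-6t)

Coefficient matrix A = [[18, -24], [12, -18]].
Characteristic polynomial det(A - λI) = λ^2 - 36 = 0.
Eigenvalues λ = 6, -6.
For λ=6: (A-λI) row 1 is [12, -24], so an eigenvector is (2, 1).
For λ=-6: (A-λI) row 1 is [24, -24], so an eigenvector is (1, 1).
General solution: K_1e^(6t)(2,1) + K_2e^(-6t)(1,1).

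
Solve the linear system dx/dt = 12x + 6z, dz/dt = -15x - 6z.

x(t) = -C_1e^(3t)sin(3t) + C_1e^(3t)cos(3t) + C_2e^(3t)sin(3t) + C_2e^(3t)cos(3t), z(t) = C_1e^(3t)sin(3t) - 2C_1e^(3t)cos(3t) - 2C_2e^(3t)sin(3t) - C_2e^(3t)cos(3t)

Coefficient matrix A = [[12, 6], [-15, -6]].
Characteristic polynomial det(A - λI) = λ^2 - 6λ + 18 = 0.
Eigenvalues λ = 3 ± 3i (complex conjugate pair).
For λ=3+3i: an eigenvector is (1,-2) - i(-1,1) = (1 + i, -2 - i).
A real fundamental pair from Re and Im of e^((3+3i)t)v: X_1 = e^(3t)(cos(3t)·(1,-2) + sin(3t)·(-1,1)), X_2 = e^(3t)(sin(3t)·(1,-2) - cos(3t)·(-1,1)).
General solution: C_1X_1 + C_2X_2.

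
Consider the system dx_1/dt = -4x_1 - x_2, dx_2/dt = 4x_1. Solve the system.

x_1(t) = c_1e^(-2t) + c_2te^(-2t) - 2c_2e^(-2t), x_2(t) = -2c_1e^(-2t) - 2c_2te^(-2t) + 3c_2e^(-2t)

Coefficient matrix A = [[-4, -1], [4, 0]].
Characteristic polynomial det(A - λI) = λ^2 + 4λ + 4 = 0.
Single eigenvalue λ = -2 with algebraic multiplicity 2.
Eigenvector v = (1,-2); generalized eigenvector w with (A-λI)w=v is (-2,3).
General solution: e^(-2t)[c_1·v + c_2·(t·v + w)].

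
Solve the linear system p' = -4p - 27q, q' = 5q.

Coefficient matrix A = [[-4, -27], [0, 5]].
Characteristic polynomial det(A - λI) = λ^2 - λ - 20 = 0.
Eigenvalues λ = -4, 5.
For λ=-4: (A-λI) row 1 is [0, -27], so an eigenvector is (-1, 0).
For λ=5: (A-λI) row 1 is [-9, -27], so an eigenvector is (3, -1).
General solution: C_1e^(-4t)(-1,0) + C_2e^(5t)(3,-1).

p(t) = -C_1e^(-4t) + 3C_2e^(5t), q(t) = -C_2e^(5t)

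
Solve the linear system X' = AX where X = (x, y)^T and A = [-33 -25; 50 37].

Coefficient matrix A = [[-33, -25], [50, 37]].
Characteristic polynomial det(A - λI) = λ^2 - 4λ + 29 = 0.
Eigenvalues λ = 2 ± 5i (complex conjugate pair).
For λ=2+5i: an eigenvector is (2,-3) - i(1,-1) = (2 - i, -3 + i).
A real fundamental pair from Re and Im of e^((2+5i)t)v: X_1 = e^(2t)(cos(5t)·(2,-3) + sin(5t)·(1,-1)), X_2 = e^(2t)(sin(5t)·(2,-3) - cos(5t)·(1,-1)).
General solution: c_1X_1 + c_2X_2.

x(t) = c_1e^(2t)sin(5t) + 2c_1e^(2t)cos(5t) + 2c_2e^(2t)sin(5t) - c_2e^(2t)cos(5t), y(t) = -c_1e^(2t)sin(5t) - 3c_1e^(2t)cos(5t) - 3c_2e^(2t)sin(5t) + c_2e^(2t)cos(5t)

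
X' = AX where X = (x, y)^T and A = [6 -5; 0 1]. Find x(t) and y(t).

Coefficient matrix A = [[6, -5], [0, 1]].
Characteristic polynomial det(A - λI) = λ^2 - 7λ + 6 = 0.
Eigenvalues λ = 1, 6.
For λ=1: (A-λI) row 1 is [5, -5], so an eigenvector is (1, 1).
For λ=6: (A-λI) row 1 is [0, -5], so an eigenvector is (-1, 0).
General solution: K_1e^(t)(1,1) + K_2e^(6t)(-1,0).

x(t) = K_1e^(t) - K_2e^(6t), y(t) = K_1e^(t)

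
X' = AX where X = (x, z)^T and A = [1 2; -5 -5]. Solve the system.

Coefficient matrix A = [[1, 2], [-5, -5]].
Characteristic polynomial det(A - λI) = λ^2 + 4λ + 5 = 0.
Eigenvalues λ = -2 ± i (complex conjugate pair).
For λ=-2+i: an eigenvector is (-1,1) - i(-1,2) = (-1 + i, 1 - 2i).
A real fundamental pair from Re and Im of e^((-2+i)t)v: X_1 = e^(-2t)(cos(t)·(-1,1) + sin(t)·(-1,2)), X_2 = e^(-2t)(sin(t)·(-1,1) - cos(t)·(-1,2)).
General solution: C_1X_1 + C_2X_2.

x(t) = -C_1e^(-2t)sin(t) - C_1e^(-2t)cos(t) - C_2e^(-2t)sin(t) + C_2e^(-2t)cos(t), z(t) = 2C_1e^(-2t)sin(t) + C_1e^(-2t)cos(t) + C_2e^(-2t)sin(t) - 2C_2e^(-2t)cos(t)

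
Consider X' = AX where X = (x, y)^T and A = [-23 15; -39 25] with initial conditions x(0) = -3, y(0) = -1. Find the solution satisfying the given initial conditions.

Coefficient matrix A = [[-23, 15], [-39, 25]].
Characteristic polynomial det(A - λI) = λ^2 - 2λ + 10 = 0.
Eigenvalues λ = 1 ± 3i (complex conjugate pair).
For λ=1+3i: an eigenvector is (2,3) - i(-1,-2) = (2 + i, 3 + 2i).
A real fundamental pair from Re and Im of e^((1+3i)t)v: X_1 = e^(t)(cos(3t)·(2,3) + sin(3t)·(-1,-2)), X_2 = e^(t)(sin(3t)·(2,3) - cos(3t)·(-1,-2)).
General solution: K_1X_1 + K_2X_2.
Applying x(0)=-3, y(0)=-1 gives K_1=-5, K_2=7.

x(t) = 19e^(t)sin(3t) - 3e^(t)cos(3t), y(t) = 31e^(t)sin(3t) - e^(t)cos(3t)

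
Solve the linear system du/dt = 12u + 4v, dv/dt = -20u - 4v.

u(t) = -C_1e^(4t)cos(4t) - C_2e^(4t)sin(4t), v(t) = C_1e^(4t)sin(4t) + 2C_1e^(4t)cos(4t) + 2C_2e^(4t)sin(4t) - C_2e^(4t)cos(4t)

Coefficient matrix A = [[12, 4], [-20, -4]].
Characteristic polynomial det(A - λI) = λ^2 - 8λ + 32 = 0.
Eigenvalues λ = 4 ± 4i (complex conjugate pair).
For λ=4+4i: an eigenvector is (-1,2) - i(0,1) = (-1, 2 - i).
A real fundamental pair from Re and Im of e^((4+4i)t)v: X_1 = e^(4t)(cos(4t)·(-1,2) + sin(4t)·(0,1)), X_2 = e^(4t)(sin(4t)·(-1,2) - cos(4t)·(0,1)).
General solution: C_1X_1 + C_2X_2.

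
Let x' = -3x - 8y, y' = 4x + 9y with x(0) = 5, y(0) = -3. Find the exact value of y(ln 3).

A = [[-3,-8],[4,9]]; eigenvalues λ = 1, 5.
Eigenvectors: (2,-1) for λ=1, (-1,1) for λ=5.
From the initial condition, c_1 = 2, c_2 = -1.
y(ln 3) = (2)(3^1)(-1) + (-1)(3^5)(1) = -249.

-249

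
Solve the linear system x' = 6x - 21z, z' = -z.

x(t) = -C_1e^(6t) + 3C_2e^(-t), z(t) = C_2e^(-t)

Coefficient matrix A = [[6, -21], [0, -1]].
Characteristic polynomial det(A - λI) = λ^2 - 5λ - 6 = 0.
Eigenvalues λ = 6, -1.
For λ=6: (A-λI) row 1 is [0, -21], so an eigenvector is (-1, 0).
For λ=-1: (A-λI) row 1 is [7, -21], so an eigenvector is (3, 1).
General solution: C_1e^(6t)(-1,0) + C_2e^(-t)(3,1).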